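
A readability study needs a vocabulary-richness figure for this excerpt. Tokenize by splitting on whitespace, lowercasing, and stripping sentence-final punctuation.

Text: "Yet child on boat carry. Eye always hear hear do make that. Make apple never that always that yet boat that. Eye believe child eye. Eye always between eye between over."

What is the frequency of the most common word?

5

Frequencies: eye:5, that:4, always:3, yet:2, child:2, boat:2, hear:2, make:2, between:2, on:1, carry:1, do:1, apple:1, never:1, believe:1, over:1
Most common: 'eye' with frequency 5.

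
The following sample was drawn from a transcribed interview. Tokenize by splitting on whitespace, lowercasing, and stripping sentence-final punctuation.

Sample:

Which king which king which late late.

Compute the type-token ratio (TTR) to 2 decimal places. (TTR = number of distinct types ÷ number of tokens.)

N = 7 tokens, V = 3 types.
TTR = V / N = 3 / 7 = 0.43

0.43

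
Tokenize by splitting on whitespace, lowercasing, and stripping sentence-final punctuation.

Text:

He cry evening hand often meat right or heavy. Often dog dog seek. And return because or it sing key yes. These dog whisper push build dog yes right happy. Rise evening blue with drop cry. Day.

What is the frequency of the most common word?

Frequencies: dog:4, cry:2, evening:2, often:2, right:2, or:2, yes:2, he:1, hand:1, meat:1, heavy:1, seek:1, and:1, return:1, because:1, it:1, sing:1, key:1, these:1, whisper:1, … (8 more, each freq 1)
Most common: 'dog' with frequency 4.

4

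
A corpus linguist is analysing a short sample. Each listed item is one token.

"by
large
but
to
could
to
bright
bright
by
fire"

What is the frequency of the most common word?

Frequencies: by:2, to:2, bright:2, large:1, but:1, could:1, fire:1
Most common: 'by' with frequency 2.

2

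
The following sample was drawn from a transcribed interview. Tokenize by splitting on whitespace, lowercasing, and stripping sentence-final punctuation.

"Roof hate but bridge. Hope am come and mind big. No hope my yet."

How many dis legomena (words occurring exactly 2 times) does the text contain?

1

Frequencies: hope:2, roof:1, hate:1, but:1, bridge:1, am:1, come:1, and:1, mind:1, big:1, no:1, my:1, yet:1
Words with frequency 2: hope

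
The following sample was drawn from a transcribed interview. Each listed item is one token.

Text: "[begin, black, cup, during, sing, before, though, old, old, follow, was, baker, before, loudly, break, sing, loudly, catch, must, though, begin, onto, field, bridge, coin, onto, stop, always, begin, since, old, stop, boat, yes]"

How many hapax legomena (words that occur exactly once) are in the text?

16

Frequencies: begin:3, old:3, sing:2, before:2, though:2, loudly:2, onto:2, stop:2, black:1, cup:1, during:1, follow:1, was:1, baker:1, break:1, catch:1, must:1, field:1, bridge:1, coin:1, … (4 more, each freq 1)
Hapax (freq=1): always, baker, black, boat, break, bridge, catch, coin, cup, during, field, follow, must, since, was, yes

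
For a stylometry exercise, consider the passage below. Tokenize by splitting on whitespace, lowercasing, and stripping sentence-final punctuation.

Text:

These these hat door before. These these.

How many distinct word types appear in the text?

Distinct types: {before, door, hat, these}
V = 4

4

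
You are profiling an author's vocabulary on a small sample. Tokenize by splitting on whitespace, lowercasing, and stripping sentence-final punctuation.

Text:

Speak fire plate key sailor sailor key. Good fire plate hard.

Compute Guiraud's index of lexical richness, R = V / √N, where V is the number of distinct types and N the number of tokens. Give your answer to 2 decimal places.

N = 11, V = 7.
√N = 3.316625
R = 7 / 3.316625 = 2.11

2.11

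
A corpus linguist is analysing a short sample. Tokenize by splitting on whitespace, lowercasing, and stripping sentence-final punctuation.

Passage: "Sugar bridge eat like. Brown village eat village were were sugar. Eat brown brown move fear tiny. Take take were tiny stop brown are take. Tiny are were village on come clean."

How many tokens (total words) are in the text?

32

Tokens: sugar, bridge, eat, like, brown, village, eat, village, were, were, sugar, eat, brown, brown, move, fear, tiny, take, take, were, tiny, stop, brown, are, take, tiny, are, were, village, on, come, clean
N = 32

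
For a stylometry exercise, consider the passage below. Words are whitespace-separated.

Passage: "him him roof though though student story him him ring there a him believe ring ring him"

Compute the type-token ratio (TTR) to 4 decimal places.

N = 17 tokens, V = 9 types.
TTR = V / N = 9 / 17 = 0.5294

0.5294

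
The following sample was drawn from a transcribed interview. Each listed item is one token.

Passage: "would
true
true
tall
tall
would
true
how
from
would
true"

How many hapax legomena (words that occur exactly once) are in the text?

Frequencies: true:4, would:3, tall:2, how:1, from:1
Hapax (freq=1): from, how

2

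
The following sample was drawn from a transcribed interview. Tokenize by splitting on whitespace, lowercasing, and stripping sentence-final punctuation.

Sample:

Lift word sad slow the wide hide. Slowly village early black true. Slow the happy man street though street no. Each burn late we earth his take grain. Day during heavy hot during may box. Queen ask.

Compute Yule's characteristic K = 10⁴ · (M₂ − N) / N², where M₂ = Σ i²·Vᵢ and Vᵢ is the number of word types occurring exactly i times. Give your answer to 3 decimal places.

Frequencies: slow:2, the:2, street:2, during:2, lift:1, word:1, sad:1, wide:1, hide:1, slowly:1, village:1, early:1, black:1, true:1, happy:1, man:1, though:1, no:1, each:1, burn:1, … (13 more, each freq 1)
N = 37. Frequency spectrum: V_1=29, V_2=4
M₂ = 1²·29 + 2²·4 = 45
K = 10000 × (45 − 37) / 37² = 58.437

58.437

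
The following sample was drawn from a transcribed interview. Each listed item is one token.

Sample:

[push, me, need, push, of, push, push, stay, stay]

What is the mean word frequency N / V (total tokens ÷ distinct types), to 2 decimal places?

1.80

N = 9 tokens, V = 5 types.
Mean frequency = N / V = 9 / 5 = 1.80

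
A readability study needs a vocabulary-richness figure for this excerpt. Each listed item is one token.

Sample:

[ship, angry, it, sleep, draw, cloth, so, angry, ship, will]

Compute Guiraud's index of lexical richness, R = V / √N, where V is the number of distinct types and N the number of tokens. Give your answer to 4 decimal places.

2.5298

N = 10, V = 8.
√N = 3.162278
R = 8 / 3.162278 = 2.5298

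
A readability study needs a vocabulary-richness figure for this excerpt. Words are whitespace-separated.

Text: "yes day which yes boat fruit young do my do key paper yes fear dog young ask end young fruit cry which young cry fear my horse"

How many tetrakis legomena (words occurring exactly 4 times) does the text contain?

Frequencies: young:4, yes:3, which:2, fruit:2, do:2, my:2, fear:2, cry:2, day:1, boat:1, key:1, paper:1, dog:1, ask:1, end:1, horse:1
Words with frequency 4: young

1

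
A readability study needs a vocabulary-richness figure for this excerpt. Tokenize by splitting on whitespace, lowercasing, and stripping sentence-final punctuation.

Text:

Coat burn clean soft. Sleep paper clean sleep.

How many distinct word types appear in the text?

Distinct types: {burn, clean, coat, paper, sleep, soft}
V = 6

6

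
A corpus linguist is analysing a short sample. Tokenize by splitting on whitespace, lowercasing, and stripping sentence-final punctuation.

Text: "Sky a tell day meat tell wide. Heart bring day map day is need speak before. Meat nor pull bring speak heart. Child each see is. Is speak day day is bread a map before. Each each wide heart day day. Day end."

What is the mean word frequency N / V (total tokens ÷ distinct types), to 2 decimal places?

N = 43 tokens, V = 20 types.
Mean frequency = N / V = 43 / 20 = 2.15

2.15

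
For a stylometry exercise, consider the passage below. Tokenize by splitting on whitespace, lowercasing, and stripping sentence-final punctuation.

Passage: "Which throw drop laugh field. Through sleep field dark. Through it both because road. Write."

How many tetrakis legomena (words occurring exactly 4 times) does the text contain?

Frequencies: field:2, through:2, which:1, throw:1, drop:1, laugh:1, sleep:1, dark:1, it:1, both:1, because:1, road:1, write:1
Words with frequency 4: (none)

0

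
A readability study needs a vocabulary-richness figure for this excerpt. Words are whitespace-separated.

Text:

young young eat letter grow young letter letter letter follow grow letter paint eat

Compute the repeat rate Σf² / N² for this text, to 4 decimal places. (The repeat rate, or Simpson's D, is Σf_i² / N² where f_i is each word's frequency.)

0.2245

Frequencies: letter:5, young:3, eat:2, grow:2, follow:1, paint:1
Σf² = 44; N² = 196
Repeat rate = 44 / 196 = 0.2245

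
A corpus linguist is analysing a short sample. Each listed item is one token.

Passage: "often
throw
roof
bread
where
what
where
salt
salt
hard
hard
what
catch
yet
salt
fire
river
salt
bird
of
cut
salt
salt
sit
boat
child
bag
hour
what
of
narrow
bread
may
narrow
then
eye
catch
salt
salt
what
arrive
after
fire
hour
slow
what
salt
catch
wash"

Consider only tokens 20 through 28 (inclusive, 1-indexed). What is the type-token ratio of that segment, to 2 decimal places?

Segment tokens 20–28: of, cut, salt, salt, sit, boat, child, bag, hour
Segment N = 9, segment V = 8.
TTR = 8 / 9 = 0.89

0.89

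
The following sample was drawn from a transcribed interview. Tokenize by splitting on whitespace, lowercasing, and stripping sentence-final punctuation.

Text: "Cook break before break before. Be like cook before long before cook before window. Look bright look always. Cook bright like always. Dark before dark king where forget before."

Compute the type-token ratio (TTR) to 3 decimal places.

0.483

N = 29 tokens, V = 14 types.
TTR = V / N = 14 / 29 = 0.483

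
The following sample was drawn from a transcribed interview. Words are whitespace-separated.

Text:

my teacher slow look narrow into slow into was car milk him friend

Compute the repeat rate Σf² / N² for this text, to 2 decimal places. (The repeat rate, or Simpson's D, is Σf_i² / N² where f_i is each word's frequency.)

Frequencies: slow:2, into:2, my:1, teacher:1, look:1, narrow:1, was:1, car:1, milk:1, him:1, friend:1
Σf² = 17; N² = 169
Repeat rate = 17 / 169 = 0.10

0.10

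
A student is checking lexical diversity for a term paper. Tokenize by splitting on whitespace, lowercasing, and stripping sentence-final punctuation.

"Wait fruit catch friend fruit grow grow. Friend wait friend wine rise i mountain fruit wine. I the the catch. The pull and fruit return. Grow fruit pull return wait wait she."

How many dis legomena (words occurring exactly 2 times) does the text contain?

Frequencies: fruit:5, wait:4, friend:3, grow:3, the:3, catch:2, wine:2, i:2, pull:2, return:2, rise:1, mountain:1, and:1, she:1
Words with frequency 2: catch, i, pull, return, wine

5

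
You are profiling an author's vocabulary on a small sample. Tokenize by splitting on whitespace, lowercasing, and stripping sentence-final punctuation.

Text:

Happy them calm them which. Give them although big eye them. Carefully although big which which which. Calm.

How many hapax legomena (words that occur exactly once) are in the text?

Frequencies: them:4, which:4, calm:2, although:2, big:2, happy:1, give:1, eye:1, carefully:1
Hapax (freq=1): carefully, eye, give, happy

4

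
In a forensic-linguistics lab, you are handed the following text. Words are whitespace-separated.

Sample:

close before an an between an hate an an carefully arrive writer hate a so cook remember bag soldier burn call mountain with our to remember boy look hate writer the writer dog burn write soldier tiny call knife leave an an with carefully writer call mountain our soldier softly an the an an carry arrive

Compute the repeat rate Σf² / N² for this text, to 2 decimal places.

Frequencies: an:10, writer:4, hate:3, soldier:3, call:3, carefully:2, arrive:2, remember:2, burn:2, mountain:2, with:2, our:2, the:2, close:1, before:1, between:1, a:1, so:1, cook:1, bag:1, … (10 more, each freq 1)
Σf² = 192; N² = 3136
Repeat rate = 192 / 3136 = 0.06

0.06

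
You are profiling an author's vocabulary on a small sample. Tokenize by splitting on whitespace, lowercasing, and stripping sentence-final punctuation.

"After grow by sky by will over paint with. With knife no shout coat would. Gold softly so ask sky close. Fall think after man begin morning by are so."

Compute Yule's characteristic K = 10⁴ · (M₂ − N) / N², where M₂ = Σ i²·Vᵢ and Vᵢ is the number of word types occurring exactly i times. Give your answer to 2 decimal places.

Frequencies: by:3, after:2, sky:2, with:2, so:2, grow:1, will:1, over:1, paint:1, knife:1, no:1, shout:1, coat:1, would:1, gold:1, softly:1, ask:1, close:1, fall:1, think:1, … (4 more, each freq 1)
N = 30. Frequency spectrum: V_1=19, V_2=4, V_3=1
M₂ = 1²·19 + 2²·4 + 3²·1 = 44
K = 10000 × (44 − 30) / 30² = 155.56

155.56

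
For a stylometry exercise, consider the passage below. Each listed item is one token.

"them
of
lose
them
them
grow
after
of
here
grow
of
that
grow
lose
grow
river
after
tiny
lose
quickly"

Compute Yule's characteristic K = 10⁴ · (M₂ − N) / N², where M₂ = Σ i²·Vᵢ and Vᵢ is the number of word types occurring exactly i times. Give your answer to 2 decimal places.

Frequencies: grow:4, them:3, of:3, lose:3, after:2, here:1, that:1, river:1, tiny:1, quickly:1
N = 20. Frequency spectrum: V_1=5, V_2=1, V_3=3, V_4=1
M₂ = 1²·5 + 2²·1 + 3²·3 + 4²·1 = 52
K = 10000 × (52 − 20) / 20² = 800.00

800.00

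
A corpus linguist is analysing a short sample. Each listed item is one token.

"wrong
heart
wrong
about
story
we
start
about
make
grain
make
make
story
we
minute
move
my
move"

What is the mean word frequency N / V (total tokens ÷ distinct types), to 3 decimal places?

1.636

N = 18 tokens, V = 11 types.
Mean frequency = N / V = 18 / 11 = 1.636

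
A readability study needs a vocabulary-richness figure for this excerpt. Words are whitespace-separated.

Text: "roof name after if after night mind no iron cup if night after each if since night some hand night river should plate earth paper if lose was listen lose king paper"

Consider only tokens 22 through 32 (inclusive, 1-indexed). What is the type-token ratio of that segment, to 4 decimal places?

Segment tokens 22–32: should, plate, earth, paper, if, lose, was, listen, lose, king, paper
Segment N = 11, segment V = 9.
TTR = 9 / 11 = 0.8182

0.8182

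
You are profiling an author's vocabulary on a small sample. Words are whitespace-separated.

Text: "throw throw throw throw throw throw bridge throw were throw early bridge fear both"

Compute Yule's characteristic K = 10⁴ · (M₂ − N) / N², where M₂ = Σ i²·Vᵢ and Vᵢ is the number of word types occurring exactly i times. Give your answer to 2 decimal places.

Frequencies: throw:8, bridge:2, were:1, early:1, fear:1, both:1
N = 14. Frequency spectrum: V_1=4, V_2=1, V_8=1
M₂ = 1²·4 + 2²·1 + 8²·1 = 72
K = 10000 × (72 − 14) / 14² = 2959.18

2959.18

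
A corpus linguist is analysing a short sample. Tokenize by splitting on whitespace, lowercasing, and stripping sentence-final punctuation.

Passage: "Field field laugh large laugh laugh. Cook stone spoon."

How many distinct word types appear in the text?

6

Distinct types: {cook, field, large, laugh, spoon, stone}
V = 6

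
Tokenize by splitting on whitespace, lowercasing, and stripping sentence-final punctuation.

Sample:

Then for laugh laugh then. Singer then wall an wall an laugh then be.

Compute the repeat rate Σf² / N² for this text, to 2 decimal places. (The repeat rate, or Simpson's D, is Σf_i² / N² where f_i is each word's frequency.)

0.18

Frequencies: then:4, laugh:3, wall:2, an:2, for:1, singer:1, be:1
Σf² = 36; N² = 196
Repeat rate = 36 / 196 = 0.18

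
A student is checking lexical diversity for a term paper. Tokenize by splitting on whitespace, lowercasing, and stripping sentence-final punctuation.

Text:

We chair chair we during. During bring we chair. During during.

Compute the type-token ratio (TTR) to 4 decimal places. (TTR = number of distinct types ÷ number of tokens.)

0.3636

N = 11 tokens, V = 4 types.
TTR = V / N = 4 / 11 = 0.3636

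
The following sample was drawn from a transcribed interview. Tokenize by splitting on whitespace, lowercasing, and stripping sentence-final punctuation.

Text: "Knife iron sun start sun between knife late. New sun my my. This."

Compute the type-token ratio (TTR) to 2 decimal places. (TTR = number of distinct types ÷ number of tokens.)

N = 13 tokens, V = 9 types.
TTR = V / N = 9 / 13 = 0.69

0.69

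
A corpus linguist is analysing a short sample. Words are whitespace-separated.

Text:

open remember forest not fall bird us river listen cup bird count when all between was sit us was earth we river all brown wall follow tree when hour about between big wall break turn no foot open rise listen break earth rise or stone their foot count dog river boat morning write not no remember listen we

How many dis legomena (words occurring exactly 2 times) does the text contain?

Frequencies: river:3, listen:3, open:2, remember:2, not:2, bird:2, us:2, count:2, when:2, all:2, between:2, was:2, earth:2, we:2, wall:2, break:2, no:2, foot:2, rise:2, forest:1, … (17 more, each freq 1)
Words with frequency 2: all, between, bird, break, count, earth, foot, no, not, open, remember, rise, us, wall, was, we, when

17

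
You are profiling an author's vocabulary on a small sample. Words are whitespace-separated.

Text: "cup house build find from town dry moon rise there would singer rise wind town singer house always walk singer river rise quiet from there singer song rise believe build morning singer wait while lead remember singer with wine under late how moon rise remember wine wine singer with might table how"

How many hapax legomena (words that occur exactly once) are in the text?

19

Frequencies: singer:7, rise:5, wine:3, house:2, build:2, from:2, town:2, moon:2, there:2, remember:2, with:2, how:2, cup:1, find:1, dry:1, would:1, wind:1, always:1, walk:1, river:1, … (11 more, each freq 1)
Hapax (freq=1): always, believe, cup, dry, find, late, lead, might, morning, quiet, river, song, table, under, wait, walk, while, wind, would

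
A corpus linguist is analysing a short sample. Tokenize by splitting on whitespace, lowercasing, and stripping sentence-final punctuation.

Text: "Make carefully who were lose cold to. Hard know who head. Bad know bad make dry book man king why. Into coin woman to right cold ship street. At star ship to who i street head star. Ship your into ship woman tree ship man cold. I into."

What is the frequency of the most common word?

Frequencies: ship:5, who:3, cold:3, to:3, into:3, make:2, know:2, head:2, bad:2, man:2, woman:2, street:2, star:2, i:2, carefully:1, were:1, lose:1, hard:1, dry:1, book:1, … (7 more, each freq 1)
Most common: 'ship' with frequency 5.

5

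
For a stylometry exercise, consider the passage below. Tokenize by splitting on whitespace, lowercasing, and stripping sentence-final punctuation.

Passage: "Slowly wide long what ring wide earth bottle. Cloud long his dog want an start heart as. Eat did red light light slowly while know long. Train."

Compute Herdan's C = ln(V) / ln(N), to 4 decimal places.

0.9379

N = 27, V = 22.
ln(V) = 3.091042, ln(N) = 3.295837
C = 3.091042 / 3.295837 = 0.9379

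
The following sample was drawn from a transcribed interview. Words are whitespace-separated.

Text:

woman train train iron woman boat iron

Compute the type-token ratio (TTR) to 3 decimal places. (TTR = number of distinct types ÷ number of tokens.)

0.571

N = 7 tokens, V = 4 types.
TTR = V / N = 4 / 7 = 0.571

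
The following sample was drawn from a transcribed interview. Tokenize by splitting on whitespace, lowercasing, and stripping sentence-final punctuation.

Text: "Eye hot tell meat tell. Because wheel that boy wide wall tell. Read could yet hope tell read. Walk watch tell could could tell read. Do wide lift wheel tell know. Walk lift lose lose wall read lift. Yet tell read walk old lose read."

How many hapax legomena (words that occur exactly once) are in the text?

Frequencies: tell:8, read:6, could:3, walk:3, lift:3, lose:3, wheel:2, wide:2, wall:2, yet:2, eye:1, hot:1, meat:1, because:1, that:1, boy:1, hope:1, watch:1, do:1, know:1, … (1 more, each freq 1)
Hapax (freq=1): because, boy, do, eye, hope, hot, know, meat, old, that, watch

11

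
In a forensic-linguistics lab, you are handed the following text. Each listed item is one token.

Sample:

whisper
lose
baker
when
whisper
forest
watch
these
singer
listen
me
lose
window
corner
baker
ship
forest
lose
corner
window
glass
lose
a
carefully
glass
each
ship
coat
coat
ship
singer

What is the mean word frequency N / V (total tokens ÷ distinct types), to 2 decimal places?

N = 31 tokens, V = 18 types.
Mean frequency = N / V = 31 / 18 = 1.72

1.72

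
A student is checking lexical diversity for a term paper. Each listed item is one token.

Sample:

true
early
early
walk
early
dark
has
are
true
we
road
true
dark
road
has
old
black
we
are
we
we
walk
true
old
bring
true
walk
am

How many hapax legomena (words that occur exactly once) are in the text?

3

Frequencies: true:5, we:4, early:3, walk:3, dark:2, has:2, are:2, road:2, old:2, black:1, bring:1, am:1
Hapax (freq=1): am, black, bring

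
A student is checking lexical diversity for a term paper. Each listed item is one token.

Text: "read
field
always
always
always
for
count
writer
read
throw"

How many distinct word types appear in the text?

7

Distinct types: {always, count, field, for, read, throw, writer}
V = 7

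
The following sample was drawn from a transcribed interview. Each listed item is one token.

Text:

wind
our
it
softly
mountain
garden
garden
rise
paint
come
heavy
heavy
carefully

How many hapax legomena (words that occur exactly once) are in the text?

9

Frequencies: garden:2, heavy:2, wind:1, our:1, it:1, softly:1, mountain:1, rise:1, paint:1, come:1, carefully:1
Hapax (freq=1): carefully, come, it, mountain, our, paint, rise, softly, wind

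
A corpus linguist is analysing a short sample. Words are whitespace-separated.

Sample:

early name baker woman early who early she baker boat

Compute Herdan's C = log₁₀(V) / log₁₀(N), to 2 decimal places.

0.85

N = 10, V = 7.
log₁₀(V) = 0.845098, log₁₀(N) = 1.000000
C = 0.845098 / 1.000000 = 0.85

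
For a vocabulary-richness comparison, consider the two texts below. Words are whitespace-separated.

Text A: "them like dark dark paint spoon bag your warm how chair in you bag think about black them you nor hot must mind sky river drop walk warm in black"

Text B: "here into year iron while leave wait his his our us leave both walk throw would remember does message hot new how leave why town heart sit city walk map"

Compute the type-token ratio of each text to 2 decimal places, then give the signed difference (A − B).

-0.10

TTR(A) = 23/30 = 0.77
TTR(B) = 26/30 = 0.87
Difference = 0.77 − 0.87 = -0.10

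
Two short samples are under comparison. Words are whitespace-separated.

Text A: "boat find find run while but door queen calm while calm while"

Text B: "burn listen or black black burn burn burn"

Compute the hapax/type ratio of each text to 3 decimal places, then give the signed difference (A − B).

0.125

A: hapax=5, V=8, ratio=0.625
B: hapax=2, V=4, ratio=0.500
Difference = 0.625 − 0.500 = 0.125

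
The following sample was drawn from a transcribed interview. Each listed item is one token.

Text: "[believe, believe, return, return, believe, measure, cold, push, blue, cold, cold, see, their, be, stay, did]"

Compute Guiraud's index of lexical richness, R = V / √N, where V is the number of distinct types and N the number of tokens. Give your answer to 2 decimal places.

N = 16, V = 11.
√N = 4.000000
R = 11 / 4.000000 = 2.75

2.75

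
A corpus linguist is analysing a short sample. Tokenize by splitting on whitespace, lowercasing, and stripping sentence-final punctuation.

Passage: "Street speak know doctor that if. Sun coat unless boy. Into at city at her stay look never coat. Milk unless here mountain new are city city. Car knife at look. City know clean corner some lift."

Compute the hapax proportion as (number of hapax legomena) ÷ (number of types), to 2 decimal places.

Frequencies: city:4, at:3, know:2, coat:2, unless:2, look:2, street:1, speak:1, doctor:1, that:1, if:1, sun:1, boy:1, into:1, her:1, stay:1, never:1, milk:1, here:1, mountain:1, … (8 more, each freq 1)
Hapax count = 22; type count = 28.
Ratio = 22 / 28 = 0.79

0.79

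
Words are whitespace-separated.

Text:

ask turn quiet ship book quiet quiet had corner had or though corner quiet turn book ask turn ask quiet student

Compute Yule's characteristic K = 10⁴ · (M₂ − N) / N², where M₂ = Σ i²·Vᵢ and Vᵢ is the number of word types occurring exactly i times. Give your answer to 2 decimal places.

861.68

Frequencies: quiet:5, ask:3, turn:3, book:2, had:2, corner:2, ship:1, or:1, though:1, student:1
N = 21. Frequency spectrum: V_1=4, V_2=3, V_3=2, V_5=1
M₂ = 1²·4 + 2²·3 + 3²·2 + 5²·1 = 59
K = 10000 × (59 − 21) / 21² = 861.68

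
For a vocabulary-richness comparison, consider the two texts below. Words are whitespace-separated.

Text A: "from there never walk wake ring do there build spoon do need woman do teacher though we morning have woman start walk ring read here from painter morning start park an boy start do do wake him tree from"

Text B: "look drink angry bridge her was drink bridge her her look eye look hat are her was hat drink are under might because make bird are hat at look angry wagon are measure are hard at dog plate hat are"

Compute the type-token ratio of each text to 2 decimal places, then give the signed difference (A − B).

0.14

TTR(A) = 25/39 = 0.64
TTR(B) = 20/40 = 0.50
Difference = 0.64 − 0.50 = 0.14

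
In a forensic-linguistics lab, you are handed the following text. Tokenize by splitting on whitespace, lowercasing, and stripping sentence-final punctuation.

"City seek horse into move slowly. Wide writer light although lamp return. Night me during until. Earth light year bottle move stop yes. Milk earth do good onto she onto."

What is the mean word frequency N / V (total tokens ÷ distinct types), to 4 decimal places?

1.1538

N = 30 tokens, V = 26 types.
Mean frequency = N / V = 30 / 26 = 1.1538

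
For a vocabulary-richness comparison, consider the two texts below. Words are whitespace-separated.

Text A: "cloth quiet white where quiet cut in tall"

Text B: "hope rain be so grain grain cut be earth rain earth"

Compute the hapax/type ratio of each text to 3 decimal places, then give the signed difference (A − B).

0.428

A: hapax=6, V=7, ratio=0.857
B: hapax=3, V=7, ratio=0.429
Difference = 0.857 − 0.429 = 0.428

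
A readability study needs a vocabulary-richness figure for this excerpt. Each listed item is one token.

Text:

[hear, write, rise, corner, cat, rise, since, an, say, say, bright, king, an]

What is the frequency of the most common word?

Frequencies: rise:2, an:2, say:2, hear:1, write:1, corner:1, cat:1, since:1, bright:1, king:1
Most common: 'rise' with frequency 2.

2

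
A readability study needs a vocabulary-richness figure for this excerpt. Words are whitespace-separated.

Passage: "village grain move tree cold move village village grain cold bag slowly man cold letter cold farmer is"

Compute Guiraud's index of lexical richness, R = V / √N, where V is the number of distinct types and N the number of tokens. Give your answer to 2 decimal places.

2.59

N = 18, V = 11.
√N = 4.242641
R = 11 / 4.242641 = 2.59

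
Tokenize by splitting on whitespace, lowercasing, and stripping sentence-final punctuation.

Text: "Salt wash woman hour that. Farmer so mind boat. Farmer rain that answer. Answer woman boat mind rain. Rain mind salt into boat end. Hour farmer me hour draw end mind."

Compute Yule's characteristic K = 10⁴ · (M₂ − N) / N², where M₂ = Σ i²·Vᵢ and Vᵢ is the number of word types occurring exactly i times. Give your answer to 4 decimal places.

Frequencies: mind:4, hour:3, farmer:3, boat:3, rain:3, salt:2, woman:2, that:2, answer:2, end:2, wash:1, so:1, into:1, me:1, draw:1
N = 31. Frequency spectrum: V_1=5, V_2=5, V_3=4, V_4=1
M₂ = 1²·5 + 2²·5 + 3²·4 + 4²·1 = 77
K = 10000 × (77 − 31) / 31² = 478.6681

478.6681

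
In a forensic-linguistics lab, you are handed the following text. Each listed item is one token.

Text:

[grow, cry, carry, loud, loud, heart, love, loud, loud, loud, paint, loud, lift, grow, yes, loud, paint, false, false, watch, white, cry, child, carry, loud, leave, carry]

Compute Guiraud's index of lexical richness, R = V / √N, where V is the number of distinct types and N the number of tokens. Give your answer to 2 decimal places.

2.69

N = 27, V = 14.
√N = 5.196152
R = 14 / 5.196152 = 2.69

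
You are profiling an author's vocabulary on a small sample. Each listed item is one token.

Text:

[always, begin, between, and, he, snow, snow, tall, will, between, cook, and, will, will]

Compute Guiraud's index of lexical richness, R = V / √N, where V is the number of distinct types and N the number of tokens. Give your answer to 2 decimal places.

2.41

N = 14, V = 9.
√N = 3.741657
R = 9 / 3.741657 = 2.41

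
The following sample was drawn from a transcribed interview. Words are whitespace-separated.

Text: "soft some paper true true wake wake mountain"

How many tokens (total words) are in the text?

Tokens: soft, some, paper, true, true, wake, wake, mountain
N = 8

8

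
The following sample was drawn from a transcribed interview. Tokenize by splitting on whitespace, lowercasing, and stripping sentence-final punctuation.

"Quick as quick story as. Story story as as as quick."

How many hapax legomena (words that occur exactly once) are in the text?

0

Frequencies: as:5, quick:3, story:3
Hapax (freq=1): (none)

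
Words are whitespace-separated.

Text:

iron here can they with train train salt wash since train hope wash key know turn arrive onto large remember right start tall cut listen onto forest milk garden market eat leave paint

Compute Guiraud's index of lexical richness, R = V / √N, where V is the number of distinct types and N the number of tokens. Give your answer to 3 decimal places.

5.048

N = 33, V = 29.
√N = 5.744563
R = 29 / 5.744563 = 5.048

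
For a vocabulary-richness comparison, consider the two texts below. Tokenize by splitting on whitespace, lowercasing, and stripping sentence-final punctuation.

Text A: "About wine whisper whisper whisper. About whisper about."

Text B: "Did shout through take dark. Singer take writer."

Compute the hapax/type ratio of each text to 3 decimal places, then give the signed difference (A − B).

A: hapax=1, V=3, ratio=0.333
B: hapax=6, V=7, ratio=0.857
Difference = 0.333 − 0.857 = -0.524

-0.524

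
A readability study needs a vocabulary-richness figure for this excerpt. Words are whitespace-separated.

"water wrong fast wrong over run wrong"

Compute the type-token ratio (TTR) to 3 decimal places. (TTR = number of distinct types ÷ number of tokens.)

0.714

N = 7 tokens, V = 5 types.
TTR = V / N = 5 / 7 = 0.714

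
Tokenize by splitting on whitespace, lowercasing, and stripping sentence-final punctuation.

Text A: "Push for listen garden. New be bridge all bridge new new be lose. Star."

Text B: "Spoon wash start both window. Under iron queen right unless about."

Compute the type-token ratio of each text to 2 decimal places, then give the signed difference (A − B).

TTR(A) = 10/14 = 0.71
TTR(B) = 11/11 = 1.00
Difference = 0.71 − 1.00 = -0.29

-0.29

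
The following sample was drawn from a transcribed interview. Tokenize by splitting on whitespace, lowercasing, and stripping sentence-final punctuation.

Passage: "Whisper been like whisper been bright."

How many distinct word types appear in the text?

Distinct types: {been, bright, like, whisper}
V = 4

4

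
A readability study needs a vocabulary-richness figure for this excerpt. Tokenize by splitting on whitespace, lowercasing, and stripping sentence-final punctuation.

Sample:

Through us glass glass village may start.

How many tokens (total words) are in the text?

Tokens: through, us, glass, glass, village, may, start
N = 7

7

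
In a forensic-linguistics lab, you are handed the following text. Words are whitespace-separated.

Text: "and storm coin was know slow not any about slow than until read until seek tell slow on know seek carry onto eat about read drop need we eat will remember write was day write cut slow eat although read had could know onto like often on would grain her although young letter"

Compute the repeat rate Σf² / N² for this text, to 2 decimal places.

0.04

Frequencies: slow:4, know:3, read:3, eat:3, was:2, about:2, until:2, seek:2, on:2, onto:2, write:2, although:2, and:1, storm:1, coin:1, not:1, any:1, than:1, tell:1, carry:1, … (16 more, each freq 1)
Σf² = 99; N² = 2809
Repeat rate = 99 / 2809 = 0.04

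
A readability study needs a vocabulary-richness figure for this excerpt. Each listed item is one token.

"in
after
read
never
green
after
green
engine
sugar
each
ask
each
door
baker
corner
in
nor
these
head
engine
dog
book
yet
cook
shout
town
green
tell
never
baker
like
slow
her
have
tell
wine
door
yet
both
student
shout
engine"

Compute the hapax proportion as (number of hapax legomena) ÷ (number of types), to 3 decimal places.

0.621

Frequencies: green:3, engine:3, in:2, after:2, never:2, each:2, door:2, baker:2, yet:2, shout:2, tell:2, read:1, sugar:1, ask:1, corner:1, nor:1, these:1, head:1, dog:1, book:1, … (9 more, each freq 1)
Hapax count = 18; type count = 29.
Ratio = 18 / 29 = 0.621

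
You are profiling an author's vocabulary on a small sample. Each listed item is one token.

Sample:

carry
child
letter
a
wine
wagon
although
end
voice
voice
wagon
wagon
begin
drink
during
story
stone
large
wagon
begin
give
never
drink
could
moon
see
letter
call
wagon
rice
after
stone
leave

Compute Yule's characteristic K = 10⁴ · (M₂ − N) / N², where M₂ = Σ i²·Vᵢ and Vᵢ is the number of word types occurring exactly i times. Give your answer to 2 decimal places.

275.48

Frequencies: wagon:5, letter:2, voice:2, begin:2, drink:2, stone:2, carry:1, child:1, a:1, wine:1, although:1, end:1, during:1, story:1, large:1, give:1, never:1, could:1, moon:1, see:1, … (4 more, each freq 1)
N = 33. Frequency spectrum: V_1=18, V_2=5, V_5=1
M₂ = 1²·18 + 2²·5 + 5²·1 = 63
K = 10000 × (63 − 33) / 33² = 275.48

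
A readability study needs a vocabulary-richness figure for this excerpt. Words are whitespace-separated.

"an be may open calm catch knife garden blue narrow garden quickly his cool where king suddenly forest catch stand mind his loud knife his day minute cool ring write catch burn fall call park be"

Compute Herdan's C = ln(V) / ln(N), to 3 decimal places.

N = 36, V = 28.
ln(V) = 3.332205, ln(N) = 3.583519
C = 3.332205 / 3.583519 = 0.930

0.930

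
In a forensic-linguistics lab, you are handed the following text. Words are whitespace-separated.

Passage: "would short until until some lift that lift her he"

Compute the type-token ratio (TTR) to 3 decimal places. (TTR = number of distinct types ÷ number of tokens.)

0.800

N = 10 tokens, V = 8 types.
TTR = V / N = 8 / 10 = 0.800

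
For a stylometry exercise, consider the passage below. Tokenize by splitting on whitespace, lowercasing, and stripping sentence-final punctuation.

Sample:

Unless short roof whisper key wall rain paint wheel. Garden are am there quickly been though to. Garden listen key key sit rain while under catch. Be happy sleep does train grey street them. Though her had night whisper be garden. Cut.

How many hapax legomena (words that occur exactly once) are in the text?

28

Frequencies: key:3, garden:3, whisper:2, rain:2, though:2, be:2, unless:1, short:1, roof:1, wall:1, paint:1, wheel:1, are:1, am:1, there:1, quickly:1, been:1, to:1, listen:1, sit:1, … (14 more, each freq 1)
Hapax (freq=1): am, are, been, catch, cut, does, grey, had, happy, her, listen, night, paint, quickly, roof, short, sit, sleep, street, them, there, to, train, under, unless, wall, wheel, while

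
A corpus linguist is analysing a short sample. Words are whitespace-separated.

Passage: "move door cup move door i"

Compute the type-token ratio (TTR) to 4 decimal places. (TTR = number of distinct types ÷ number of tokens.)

0.6667

N = 6 tokens, V = 4 types.
TTR = V / N = 4 / 6 = 0.6667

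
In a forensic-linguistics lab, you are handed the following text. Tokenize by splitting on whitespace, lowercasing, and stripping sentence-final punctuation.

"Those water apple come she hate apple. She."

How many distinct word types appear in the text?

6

Distinct types: {apple, come, hate, she, those, water}
V = 6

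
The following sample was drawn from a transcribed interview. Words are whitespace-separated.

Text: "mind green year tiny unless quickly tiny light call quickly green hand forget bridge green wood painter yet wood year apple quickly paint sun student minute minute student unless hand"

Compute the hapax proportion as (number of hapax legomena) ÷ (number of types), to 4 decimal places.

0.5263

Frequencies: green:3, quickly:3, year:2, tiny:2, unless:2, hand:2, wood:2, student:2, minute:2, mind:1, light:1, call:1, forget:1, bridge:1, painter:1, yet:1, apple:1, paint:1, sun:1
Hapax count = 10; type count = 19.
Ratio = 10 / 19 = 0.5263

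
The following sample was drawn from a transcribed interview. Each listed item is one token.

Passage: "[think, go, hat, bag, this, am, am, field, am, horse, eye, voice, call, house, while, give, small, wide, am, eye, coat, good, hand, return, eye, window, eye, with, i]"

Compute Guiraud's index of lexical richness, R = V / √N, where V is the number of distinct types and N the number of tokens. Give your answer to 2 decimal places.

N = 29, V = 23.
√N = 5.385165
R = 23 / 5.385165 = 4.27

4.27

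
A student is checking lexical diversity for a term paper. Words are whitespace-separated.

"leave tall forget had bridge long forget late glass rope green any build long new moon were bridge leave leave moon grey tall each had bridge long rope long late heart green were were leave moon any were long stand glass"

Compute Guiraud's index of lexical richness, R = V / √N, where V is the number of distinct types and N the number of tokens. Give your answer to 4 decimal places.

N = 41, V = 19.
√N = 6.403124
R = 19 / 6.403124 = 2.9673

2.9673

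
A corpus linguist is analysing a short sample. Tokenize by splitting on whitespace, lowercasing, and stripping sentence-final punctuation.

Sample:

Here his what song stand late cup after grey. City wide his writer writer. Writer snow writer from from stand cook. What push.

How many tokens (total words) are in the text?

Tokens: here, his, what, song, stand, late, cup, after, grey, city, wide, his, writer, writer, writer, snow, writer, from, from, stand, cook, what, push
N = 23

23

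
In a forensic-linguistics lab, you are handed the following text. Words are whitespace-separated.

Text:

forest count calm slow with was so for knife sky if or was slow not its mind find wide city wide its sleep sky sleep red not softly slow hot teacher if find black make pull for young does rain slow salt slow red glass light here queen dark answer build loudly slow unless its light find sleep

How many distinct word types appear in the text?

Distinct types: {answer, black, build, calm, city, count, dark, does, find, for, forest, glass, here, hot, if, its, knife, light, loudly, make, mind, not, or, pull, queen, rain, red, salt, sky, sleep, slow, so, softly, teacher, unless, was, wide, with, young}
V = 39

39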